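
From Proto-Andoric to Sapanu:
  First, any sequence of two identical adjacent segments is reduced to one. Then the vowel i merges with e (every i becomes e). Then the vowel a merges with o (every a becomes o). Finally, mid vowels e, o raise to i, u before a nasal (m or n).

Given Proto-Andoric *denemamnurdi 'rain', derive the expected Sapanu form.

dinimumnurde

Sapanu: start from *denemamnurdi.
  rule 1: no change — denemamnurdi
  rule 2 (vowel merger): denemamnurdi → denemamnurde
  rule 3 (vowel merger): denemamnurde → denemomnurde
  rule 4 (pre-nasal raising): denemomnurde → dinimumnurde
  ⇒ Sapanu dinimumnurde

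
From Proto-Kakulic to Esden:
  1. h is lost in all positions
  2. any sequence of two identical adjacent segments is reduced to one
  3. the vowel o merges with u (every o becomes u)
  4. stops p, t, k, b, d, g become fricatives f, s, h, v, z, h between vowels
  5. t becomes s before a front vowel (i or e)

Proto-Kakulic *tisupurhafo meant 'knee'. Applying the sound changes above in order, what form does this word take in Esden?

sisufurafu

Esden: *tisupurhafo
  tisupurhafo → tisupurafo   [h-loss]
  tisupurafo (rule 2 does not apply)
  tisupurafo → tisupurafu   [vowel merger]
  tisupurafu → tisufurafu   [intervocalic lenition]
  tisufurafu → sisufurafu   [palatalisation]
  giving Esden sisufurafu.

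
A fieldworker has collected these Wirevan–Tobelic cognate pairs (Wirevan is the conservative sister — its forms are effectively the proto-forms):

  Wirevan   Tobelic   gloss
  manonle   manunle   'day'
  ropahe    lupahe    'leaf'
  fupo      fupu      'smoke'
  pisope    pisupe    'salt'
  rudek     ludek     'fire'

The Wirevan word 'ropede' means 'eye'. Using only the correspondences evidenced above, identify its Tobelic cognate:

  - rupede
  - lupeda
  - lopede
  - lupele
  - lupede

ropahe ~ lupahe — Wirevan r corresponds to Tobelic l word-initially before a back vowel.
ropahe ~ lupahe, pisope ~ pisupe — Wirevan o corresponds to Tobelic u after a consonant, before a labial obstruent.
Applying these to Wirevan 'ropede':
  ropede → lopede   (r→l word-initially before a back vowel)
  lopede → lupede   (o→u after a consonant, before a labial obstruent)
So the Tobelic cognate is 'lupede'.

lupede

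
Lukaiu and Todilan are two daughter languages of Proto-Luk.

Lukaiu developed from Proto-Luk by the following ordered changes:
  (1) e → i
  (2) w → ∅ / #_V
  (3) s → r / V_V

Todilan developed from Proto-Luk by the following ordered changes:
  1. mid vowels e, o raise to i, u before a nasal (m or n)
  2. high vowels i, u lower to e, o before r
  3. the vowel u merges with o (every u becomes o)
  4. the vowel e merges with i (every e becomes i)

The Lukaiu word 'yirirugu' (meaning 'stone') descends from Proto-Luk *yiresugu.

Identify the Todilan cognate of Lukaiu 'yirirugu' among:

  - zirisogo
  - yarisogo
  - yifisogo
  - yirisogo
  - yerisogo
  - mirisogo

Todilan: *yiresugu > yeresugu > yeresogo > yirisogo  (by pre-rhotic lowering, vowel merger, vowel merger)
Among the options, 'yirisogo' alone shows every Todilan change applied in order.

yirisogo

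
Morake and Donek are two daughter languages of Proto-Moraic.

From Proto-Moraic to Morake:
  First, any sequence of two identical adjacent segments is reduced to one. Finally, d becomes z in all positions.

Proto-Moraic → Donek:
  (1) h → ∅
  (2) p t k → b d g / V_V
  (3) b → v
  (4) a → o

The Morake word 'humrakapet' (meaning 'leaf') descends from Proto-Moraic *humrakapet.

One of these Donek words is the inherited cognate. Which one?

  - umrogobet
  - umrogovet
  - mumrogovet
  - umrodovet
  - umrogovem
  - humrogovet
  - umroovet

umrogovet

Donek: start from *humrakapet.
  rule 1 (h-loss): humrakapet → umrakapet
  rule 2 (intervocalic voicing): umrakapet → umragabet
  rule 3 (unconditioned shift): umragabet → umragavet
  rule 4 (vowel merger): umragavet → umrogovet
  ⇒ Donek umrogovet
Among the options, 'umrogovet' alone shows every Donek change applied in order.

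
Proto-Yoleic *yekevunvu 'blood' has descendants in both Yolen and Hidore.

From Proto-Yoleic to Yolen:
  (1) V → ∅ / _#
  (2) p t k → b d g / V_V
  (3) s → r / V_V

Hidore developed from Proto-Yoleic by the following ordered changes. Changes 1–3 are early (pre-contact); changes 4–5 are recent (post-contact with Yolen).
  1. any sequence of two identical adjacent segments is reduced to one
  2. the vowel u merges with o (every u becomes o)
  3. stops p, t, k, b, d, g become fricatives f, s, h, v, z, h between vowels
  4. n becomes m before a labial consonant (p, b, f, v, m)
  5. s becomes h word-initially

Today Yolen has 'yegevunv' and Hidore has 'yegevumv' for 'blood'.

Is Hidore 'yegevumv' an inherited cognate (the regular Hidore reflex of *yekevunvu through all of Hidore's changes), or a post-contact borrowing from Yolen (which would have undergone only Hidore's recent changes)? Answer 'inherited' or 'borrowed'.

If inherited, *yekevunvu would pass through all of Hidore's changes:
Hidore: *yekevunvu
  yekevunvu (rule 1 does not apply)
  yekevunvu → yekevonvo   [vowel merger]
  yekevonvo → yehevonvo   [intervocalic lenition]
  yehevonvo → yehevomvo   [nasal place assimilation]
  yehevomvo (rule 5 does not apply)
  giving Hidore yehevomvo.
If borrowed from Yolen 'yegevunv' after the early changes, it would undergo only the recent ones:
  rule 4 (nasal place assimilation): yegevunv → yegevumv
  rule 5 (debuccalisation): no change (yegevumv)
  ⇒ as a loan: yegevumv
Hidore 'yegevumv' matches the loan outcome 'yegevumv', not the inherited 'yehevomvo' — it skipped the early Hidore changes, so it was borrowed from Yolen.

borrowed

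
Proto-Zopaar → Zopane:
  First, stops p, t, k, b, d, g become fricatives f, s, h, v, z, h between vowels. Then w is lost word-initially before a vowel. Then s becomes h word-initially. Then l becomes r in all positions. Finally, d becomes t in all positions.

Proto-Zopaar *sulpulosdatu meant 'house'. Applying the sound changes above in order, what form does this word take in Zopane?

Zopane: *sulpulosdatu
  sulpulosdatu → sulpulosdasu   [intervocalic lenition]
  sulpulosdasu (rule 2 does not apply)
  sulpulosdasu → hulpulosdasu   [debuccalisation]
  hulpulosdasu → hurpurosdasu   [unconditioned shift]
  hurpurosdasu → hurpurostasu   [unconditioned shift]
  giving Zopane hurpurostasu.

hurpurostasu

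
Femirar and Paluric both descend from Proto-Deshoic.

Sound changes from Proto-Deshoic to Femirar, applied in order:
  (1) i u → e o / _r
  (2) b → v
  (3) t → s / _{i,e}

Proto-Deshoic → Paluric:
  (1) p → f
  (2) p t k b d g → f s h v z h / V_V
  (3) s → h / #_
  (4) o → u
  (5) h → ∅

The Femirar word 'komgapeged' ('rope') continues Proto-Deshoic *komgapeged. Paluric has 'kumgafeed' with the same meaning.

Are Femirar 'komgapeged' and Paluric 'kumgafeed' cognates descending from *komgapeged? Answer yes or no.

Derive the expected Paluric reflex of *komgapeged:
Paluric: *komgapeged > komgafeged > komgafehed > kumgafehed > kumgafeed  (by unconditioned shift, intervocalic lenition, vowel merger, h-loss)
Paluric 'kumgafeed' matches the regular reflex exactly, so the pair is cognate.

yes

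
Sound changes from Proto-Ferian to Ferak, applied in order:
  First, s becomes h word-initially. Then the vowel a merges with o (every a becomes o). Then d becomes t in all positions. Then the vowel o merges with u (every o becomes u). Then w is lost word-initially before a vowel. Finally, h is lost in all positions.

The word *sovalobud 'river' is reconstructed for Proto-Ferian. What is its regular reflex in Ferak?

Ferak: *sovalobud
  sovalobud → hovalobud   [debuccalisation]
  hovalobud → hovolobud   [vowel merger]
  hovolobud → hovolobut   [unconditioned shift]
  hovolobut → huvulubut   [vowel merger]
  huvulubut (rule 5 does not apply)
  huvulubut → uvulubut   [h-loss]
  giving Ferak uvulubut.

uvulubut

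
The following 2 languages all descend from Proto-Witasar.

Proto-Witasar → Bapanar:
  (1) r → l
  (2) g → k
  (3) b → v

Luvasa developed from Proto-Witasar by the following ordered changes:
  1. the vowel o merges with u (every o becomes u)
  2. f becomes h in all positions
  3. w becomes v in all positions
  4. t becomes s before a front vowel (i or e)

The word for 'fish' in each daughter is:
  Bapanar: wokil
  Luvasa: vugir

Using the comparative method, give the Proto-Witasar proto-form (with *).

*wogir

Position 2: Bapanar has o, Luvasa has u. Bapanar preserves o here (none of its changes turn any other segment into o), so the proto-segment is *o.
Position 5: Bapanar has l, Luvasa has r. Luvasa preserves r here (none of its changes turn any other segment into r), so the proto-segment is *r.
Position 3: Bapanar has k, Luvasa has g. Luvasa preserves g here (none of its changes turn any other segment into g), so the proto-segment is *g.
Verify the candidate proto-form against each daughter:
Bapanar: start from *wogir.
  rule 1 (unconditioned shift): wogir → wogil
  rule 2 (unconditioned shift): wogil → wokil
  rule 3: no change — wokil
  ⇒ Bapanar wokil
Luvasa: start from *wogir.
  rule 1 (vowel merger): wogir → wugir
  rule 2: no change — wugir
  rule 3 (unconditioned shift): wugir → vugir
  rule 4: no change — vugir
  ⇒ Luvasa vugir
*wogir is the unique common source.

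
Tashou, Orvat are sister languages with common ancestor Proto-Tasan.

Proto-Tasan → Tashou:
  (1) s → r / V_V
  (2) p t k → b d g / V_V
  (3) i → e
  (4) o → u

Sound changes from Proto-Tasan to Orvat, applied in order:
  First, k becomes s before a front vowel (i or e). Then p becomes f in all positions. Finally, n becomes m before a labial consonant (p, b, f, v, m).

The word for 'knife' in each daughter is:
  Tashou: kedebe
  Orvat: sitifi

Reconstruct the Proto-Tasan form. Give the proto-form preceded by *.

*kitipi

Position 5: Tashou has b, Orvat has f. Taking the neighbouring segments as reconstructed: Tashou b could go back to *p or *b; Orvat f could go back to *p or *f — the one source consistent with every daughter is *p.
Position 1: Tashou has k, Orvat has s. Tashou preserves k here (none of its changes turn any other segment into k), so the proto-segment is *k.
Position 3: Tashou has d, Orvat has t. Orvat preserves t here (none of its changes turn any other segment into t), so the proto-segment is *t.
This points to *kitipi. Verify forward in each daughter:
Tashou: start from *kitipi.
  rule 1: no change — kitipi
  rule 2 (intervocalic voicing): kitipi → kidibi
  rule 3 (vowel merger): kidibi → kedebe
  rule 4: no change — kedebe
  ⇒ Tashou kedebe
Orvat: *kitipi > sitipi > sitifi  (by palatalisation, unconditioned shift)
No other proto-form is consistent with every reflex, so the reconstruction is *kitipi.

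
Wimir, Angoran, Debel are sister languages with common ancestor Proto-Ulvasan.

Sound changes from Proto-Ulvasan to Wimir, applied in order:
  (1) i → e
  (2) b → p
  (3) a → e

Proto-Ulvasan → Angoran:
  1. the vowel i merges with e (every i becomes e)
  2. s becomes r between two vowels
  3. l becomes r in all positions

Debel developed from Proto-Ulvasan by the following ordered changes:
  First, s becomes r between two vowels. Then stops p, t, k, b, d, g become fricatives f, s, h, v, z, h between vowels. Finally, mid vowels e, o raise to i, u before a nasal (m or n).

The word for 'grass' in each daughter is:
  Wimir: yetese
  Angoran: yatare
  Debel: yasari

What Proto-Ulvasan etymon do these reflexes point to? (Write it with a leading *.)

*yatasi

Position 6: Wimir has e, Angoran has e, Debel has i. Taking the neighbouring segments as reconstructed: Wimir e could go back to *a or *e or *i; Angoran e could go back to *e or *i; Debel i can only go back to *i — the one source consistent with every daughter is *i.
Position 3: Wimir has t, Angoran has t, Debel has s. Wimir preserves t here (none of its changes turn any other segment into t), so the proto-segment is *t.
Verify the candidate proto-form against each daughter:
Wimir: start from *yatasi.
  rule 1 (vowel merger): yatasi → yatase
  rule 2: no change — yatase
  rule 3 (vowel merger): yatase → yetese
  ⇒ Wimir yetese
Angoran: *yatasi
  yatasi → yatase   [vowel merger]
  yatase → yatare   [rhotacism]
  yatare (rule 3 does not apply)
  giving Angoran yatare.
Debel: *yatasi
  yatasi → yatari   [rhotacism]
  yatari → yasari   [intervocalic lenition]
  yasari (rule 3 does not apply)
  giving Debel yasari.
*yatasi is the unique common source.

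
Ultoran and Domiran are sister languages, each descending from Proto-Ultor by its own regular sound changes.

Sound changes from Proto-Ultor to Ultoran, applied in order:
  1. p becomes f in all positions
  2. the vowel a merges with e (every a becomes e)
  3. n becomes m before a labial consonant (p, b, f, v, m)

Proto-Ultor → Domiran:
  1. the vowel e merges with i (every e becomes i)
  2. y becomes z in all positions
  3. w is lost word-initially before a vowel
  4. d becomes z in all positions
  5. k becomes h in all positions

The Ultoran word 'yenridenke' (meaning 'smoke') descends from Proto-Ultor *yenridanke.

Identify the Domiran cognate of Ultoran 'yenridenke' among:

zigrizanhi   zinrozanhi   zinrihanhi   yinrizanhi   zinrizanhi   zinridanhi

Domiran: *yenridanke
  yenridanke → yinridanki   [vowel merger]
  yinridanki → zinridanki   [unconditioned shift]
  zinridanki (rule 3 does not apply)
  zinridanki → zinrizanki   [unconditioned shift]
  zinrizanki → zinrizanhi   [unconditioned shift]
  giving Domiran zinrizanhi.

zinrizanhi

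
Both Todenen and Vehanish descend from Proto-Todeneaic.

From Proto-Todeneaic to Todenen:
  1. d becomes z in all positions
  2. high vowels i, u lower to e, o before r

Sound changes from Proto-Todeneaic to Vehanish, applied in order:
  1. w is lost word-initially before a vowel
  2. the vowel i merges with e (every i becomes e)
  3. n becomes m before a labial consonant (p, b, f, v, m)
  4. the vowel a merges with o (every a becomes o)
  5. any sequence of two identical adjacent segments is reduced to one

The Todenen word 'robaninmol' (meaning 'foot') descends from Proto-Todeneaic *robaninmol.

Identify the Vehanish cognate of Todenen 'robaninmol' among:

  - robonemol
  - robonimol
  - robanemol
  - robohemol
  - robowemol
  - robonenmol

Vehanish: *robaninmol > robanenmol > robanemmol > robonemmol > robonemol  (by vowel merger, nasal place assimilation, vowel merger, degemination)
Only 'robonemol' matches the regular Vehanish development of *robaninmol.

robonemol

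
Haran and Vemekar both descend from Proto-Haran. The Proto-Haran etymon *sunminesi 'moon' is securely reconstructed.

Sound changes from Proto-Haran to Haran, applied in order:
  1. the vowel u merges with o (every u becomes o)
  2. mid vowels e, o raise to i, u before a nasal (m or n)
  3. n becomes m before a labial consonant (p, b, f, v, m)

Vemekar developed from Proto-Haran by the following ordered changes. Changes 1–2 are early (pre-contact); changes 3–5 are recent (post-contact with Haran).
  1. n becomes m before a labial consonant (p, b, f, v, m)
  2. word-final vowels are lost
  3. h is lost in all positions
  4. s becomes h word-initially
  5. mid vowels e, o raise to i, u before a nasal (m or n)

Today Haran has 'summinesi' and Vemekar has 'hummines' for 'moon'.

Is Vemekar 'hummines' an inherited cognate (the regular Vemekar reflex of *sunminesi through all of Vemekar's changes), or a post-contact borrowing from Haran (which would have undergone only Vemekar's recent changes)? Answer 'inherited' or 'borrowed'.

If inherited, *sunminesi would pass through all of Vemekar's changes:
Vemekar: start from *sunminesi.
  rule 1 (nasal place assimilation): sunminesi → summinesi
  rule 2 (apocope): summinesi → summines
  rule 3: no change — summines
  rule 4 (debuccalisation): summines → hummines
  rule 5: no change — hummines
  ⇒ Vemekar hummines
If borrowed from Haran 'summinesi' after the early changes, it would undergo only the recent ones:
  rule 3 (h-loss): no change (summinesi)
  rule 4 (debuccalisation): summinesi → humminesi
  rule 5 (pre-nasal raising): no change (humminesi)
  ⇒ as a loan: humminesi
Vemekar 'hummines' matches the inherited outcome exactly, so it is an inherited cognate, not a loan.

inherited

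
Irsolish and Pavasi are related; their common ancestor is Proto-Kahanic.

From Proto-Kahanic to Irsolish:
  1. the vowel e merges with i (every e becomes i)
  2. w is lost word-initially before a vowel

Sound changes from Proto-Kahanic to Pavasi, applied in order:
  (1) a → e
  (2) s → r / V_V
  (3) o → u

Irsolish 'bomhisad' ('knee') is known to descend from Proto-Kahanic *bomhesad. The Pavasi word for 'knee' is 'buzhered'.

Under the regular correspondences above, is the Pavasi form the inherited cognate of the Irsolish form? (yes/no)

Derive the expected Pavasi reflex of *bomhesad:
Pavasi: *bomhesad > bomhesed > bomhered > bumhered  (by vowel merger, rhotacism, vowel merger)
The regular Pavasi reflex would be 'bumhered', but the attested form is 'buzhered'. The correspondence is irregular, so they are not cognates (the Pavasi form has a different source).

no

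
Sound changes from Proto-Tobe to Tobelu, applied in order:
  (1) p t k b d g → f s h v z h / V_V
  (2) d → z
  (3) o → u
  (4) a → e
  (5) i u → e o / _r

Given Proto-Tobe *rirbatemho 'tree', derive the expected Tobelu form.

Tobelu: *rirbatemho
  rirbatemho → rirbasemho   [intervocalic lenition]
  rirbasemho (rule 2 does not apply)
  rirbasemho → rirbasemhu   [vowel merger]
  rirbasemhu → rirbesemhu   [vowel merger]
  rirbesemhu → rerbesemhu   [pre-rhotic lowering]
  giving Tobelu rerbesemhu.

rerbesemhu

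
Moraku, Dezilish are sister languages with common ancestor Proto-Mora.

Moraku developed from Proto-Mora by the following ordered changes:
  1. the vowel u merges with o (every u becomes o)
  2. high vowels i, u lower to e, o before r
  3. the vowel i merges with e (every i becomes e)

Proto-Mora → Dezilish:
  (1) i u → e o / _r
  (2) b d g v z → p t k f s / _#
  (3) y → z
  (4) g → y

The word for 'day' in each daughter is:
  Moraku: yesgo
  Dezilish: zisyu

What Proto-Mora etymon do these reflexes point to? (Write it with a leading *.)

*yisgu

Position 1: Moraku has y, Dezilish has z. Moraku preserves y here (none of its changes turn any other segment into y), so the proto-segment is *y.
Position 2: Moraku has e, Dezilish has i. Dezilish preserves i here (none of its changes turn any other segment into i), so the proto-segment is *i.
Verify the candidate proto-form against each daughter:
Moraku: *yisgu > yisgo > yesgo  (by vowel merger, vowel merger)
Dezilish: *yisgu > zisgu > zisyu  (by unconditioned shift, unconditioned shift)
*yisgu is the unique common source.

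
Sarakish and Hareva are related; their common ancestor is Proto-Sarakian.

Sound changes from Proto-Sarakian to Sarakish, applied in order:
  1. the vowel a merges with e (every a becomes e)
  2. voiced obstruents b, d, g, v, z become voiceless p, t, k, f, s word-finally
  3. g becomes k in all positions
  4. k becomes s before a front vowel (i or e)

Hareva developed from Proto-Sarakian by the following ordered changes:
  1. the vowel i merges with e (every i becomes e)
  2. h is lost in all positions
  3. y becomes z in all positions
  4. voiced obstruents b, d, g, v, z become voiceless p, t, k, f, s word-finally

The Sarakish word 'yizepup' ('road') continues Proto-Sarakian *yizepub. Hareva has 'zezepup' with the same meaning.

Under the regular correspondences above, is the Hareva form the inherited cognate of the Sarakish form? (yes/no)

Derive the expected Hareva reflex of *yizepub:
Hareva: *yizepub > yezepub > zezepub > zezepup  (by vowel merger, unconditioned shift, final devoicing)
Hareva 'zezepup' matches the regular reflex exactly, so the pair is cognate.

yes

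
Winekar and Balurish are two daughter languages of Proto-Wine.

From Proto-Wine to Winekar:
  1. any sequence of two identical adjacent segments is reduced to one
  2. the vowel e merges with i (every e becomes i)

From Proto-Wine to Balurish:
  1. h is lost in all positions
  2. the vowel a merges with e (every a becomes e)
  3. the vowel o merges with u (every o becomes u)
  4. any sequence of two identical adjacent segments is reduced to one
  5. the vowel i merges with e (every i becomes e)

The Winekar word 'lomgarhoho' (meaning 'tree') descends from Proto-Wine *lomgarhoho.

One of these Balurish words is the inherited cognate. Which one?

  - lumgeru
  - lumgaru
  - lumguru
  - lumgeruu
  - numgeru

Balurish: start from *lomgarhoho.
  rule 1 (h-loss): lomgarhoho → lomgaroo
  rule 2 (vowel merger): lomgaroo → lomgeroo
  rule 3 (vowel merger): lomgeroo → lumgeruu
  rule 4 (degemination): lumgeruu → lumgeru
  rule 5: no change — lumgeru
  ⇒ Balurish lumgeru
Only 'lumgeru' matches the regular Balurish development of *lomgarhoho.

lumgeru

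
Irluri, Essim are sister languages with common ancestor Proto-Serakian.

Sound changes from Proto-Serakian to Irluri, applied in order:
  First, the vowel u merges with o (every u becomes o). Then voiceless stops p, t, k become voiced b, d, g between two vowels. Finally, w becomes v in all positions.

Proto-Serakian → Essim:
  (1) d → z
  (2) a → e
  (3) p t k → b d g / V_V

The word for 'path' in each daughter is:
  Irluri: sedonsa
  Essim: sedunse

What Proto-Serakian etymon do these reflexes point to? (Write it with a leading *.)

*setunsa

Position 7: Irluri has a, Essim has e. Irluri preserves a here (none of its changes turn any other segment into a), so the proto-segment is *a.
Position 3: Irluri has d, Essim has d. In Essim, d can only continue *t, so the proto-segment is *t.
Position 4: Irluri has o, Essim has u. Essim preserves u here (none of its changes turn any other segment into u), so the proto-segment is *u.
Continuing position by position gives *setunsa; check it forward:
Irluri: start from *setunsa.
  rule 1 (vowel merger): setunsa → setonsa
  rule 2 (intervocalic voicing): setonsa → sedonsa
  rule 3: no change — sedonsa
  ⇒ Irluri sedonsa
Essim: *setunsa
  setunsa (rule 1 does not apply)
  setunsa → setunse   [vowel merger]
  setunse → sedunse   [intervocalic voicing]
  giving Essim sedunse.
*setunsa is the unique common source.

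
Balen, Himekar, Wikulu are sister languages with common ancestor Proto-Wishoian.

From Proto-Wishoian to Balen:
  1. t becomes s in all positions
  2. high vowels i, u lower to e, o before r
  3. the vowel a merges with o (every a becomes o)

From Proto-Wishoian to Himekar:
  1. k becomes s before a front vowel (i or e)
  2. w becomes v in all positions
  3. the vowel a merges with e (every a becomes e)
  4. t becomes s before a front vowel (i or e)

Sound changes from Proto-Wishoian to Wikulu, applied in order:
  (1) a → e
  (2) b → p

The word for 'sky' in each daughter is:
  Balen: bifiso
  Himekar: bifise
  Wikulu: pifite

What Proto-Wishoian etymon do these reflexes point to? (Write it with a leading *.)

*bifita

Position 6: Balen has o, Himekar has e, Wikulu has e. Taking the neighbouring segments as reconstructed: Balen o could go back to *a or *o; Himekar e could go back to *a or *e; Wikulu e could go back to *a or *e — the one source consistent with every daughter is *a.
Position 1: Balen has b, Himekar has b, Wikulu has p. Balen preserves b here (none of its changes turn any other segment into b), so the proto-segment is *b.
Position 5: Balen has s, Himekar has s, Wikulu has t. Wikulu preserves t here (none of its changes turn any other segment into t), so the proto-segment is *t.
This points to *bifita. Verify forward in each daughter:
Balen: start from *bifita.
  rule 1 (unconditioned shift): bifita → bifisa
  rule 2: no change — bifisa
  rule 3 (vowel merger): bifisa → bifiso
  ⇒ Balen bifiso
Himekar: start from *bifita.
  rule 1: no change — bifita
  rule 2: no change — bifita
  rule 3 (vowel merger): bifita → bifite
  rule 4 (palatalisation): bifite → bifise
  ⇒ Himekar bifise
Wikulu: *bifita > bifite > pifite  (by vowel merger, unconditioned shift)
*bifita is the unique common source.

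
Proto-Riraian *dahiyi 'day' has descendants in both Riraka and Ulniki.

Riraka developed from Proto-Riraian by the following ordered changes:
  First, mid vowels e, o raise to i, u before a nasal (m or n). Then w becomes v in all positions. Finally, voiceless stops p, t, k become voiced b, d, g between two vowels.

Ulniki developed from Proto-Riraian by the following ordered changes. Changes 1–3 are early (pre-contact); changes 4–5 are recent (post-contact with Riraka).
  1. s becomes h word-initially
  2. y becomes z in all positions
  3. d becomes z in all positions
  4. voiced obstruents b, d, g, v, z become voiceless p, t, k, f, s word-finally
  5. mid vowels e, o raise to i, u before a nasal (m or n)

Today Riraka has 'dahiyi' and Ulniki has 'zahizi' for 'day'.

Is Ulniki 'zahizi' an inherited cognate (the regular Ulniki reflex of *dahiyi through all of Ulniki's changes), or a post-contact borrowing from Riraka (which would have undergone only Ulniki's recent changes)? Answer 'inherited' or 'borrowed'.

inherited

If inherited, *dahiyi would pass through all of Ulniki's changes:
Ulniki: start from *dahiyi.
  rule 1: no change — dahiyi
  rule 2 (unconditioned shift): dahiyi → dahizi
  rule 3 (unconditioned shift): dahizi → zahizi
  rule 4: no change — zahizi
  rule 5: no change — zahizi
  ⇒ Ulniki zahizi
If borrowed from Riraka 'dahiyi' after the early changes, it would undergo only the recent ones:
  rule 4 (final devoicing): no change (dahiyi)
  rule 5 (pre-nasal raising): no change (dahiyi)
  ⇒ as a loan: dahiyi
Ulniki 'zahizi' matches the inherited outcome exactly, so it is an inherited cognate, not a loan.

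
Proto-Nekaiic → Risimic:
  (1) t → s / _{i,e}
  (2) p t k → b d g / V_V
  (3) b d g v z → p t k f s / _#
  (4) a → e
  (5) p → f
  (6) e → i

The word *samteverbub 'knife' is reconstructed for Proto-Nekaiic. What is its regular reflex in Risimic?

Risimic: start from *samteverbub.
  rule 1 (palatalisation): samteverbub → samseverbub
  rule 2: no change — samseverbub
  rule 3 (final devoicing): samseverbub → samseverbup
  rule 4 (vowel merger): samseverbup → semseverbup
  rule 5 (unconditioned shift): semseverbup → semseverbuf
  rule 6 (vowel merger): semseverbuf → simsivirbuf
  ⇒ Risimic simsivirbuf

simsivirbuf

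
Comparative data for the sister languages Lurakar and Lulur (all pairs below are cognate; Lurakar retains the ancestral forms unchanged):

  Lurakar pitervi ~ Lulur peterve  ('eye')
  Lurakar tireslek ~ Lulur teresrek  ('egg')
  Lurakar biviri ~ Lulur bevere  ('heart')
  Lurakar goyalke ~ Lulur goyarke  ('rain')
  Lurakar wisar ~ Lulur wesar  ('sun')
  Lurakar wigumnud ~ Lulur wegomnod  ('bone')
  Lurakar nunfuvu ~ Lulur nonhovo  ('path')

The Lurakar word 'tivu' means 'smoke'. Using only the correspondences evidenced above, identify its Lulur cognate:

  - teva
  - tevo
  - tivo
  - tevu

biviri ~ bevere — Lurakar i corresponds to Lulur e after a consonant, before a labial obstruent.
nunfuvu ~ nonhovo — Lurakar u corresponds to Lulur o word-finally.
Applying these to Lurakar 'tivu':
  tivu → tevu   (i→e after a consonant, before a labial obstruent)
  tevu → tevo   (u→o word-finally)
So the Lulur cognate is 'tevo'.

tevo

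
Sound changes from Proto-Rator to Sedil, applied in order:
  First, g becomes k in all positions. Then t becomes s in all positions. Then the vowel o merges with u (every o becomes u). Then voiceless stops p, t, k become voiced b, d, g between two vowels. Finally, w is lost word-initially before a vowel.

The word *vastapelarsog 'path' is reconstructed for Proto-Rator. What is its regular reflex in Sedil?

vassabelarsuk

Sedil: *vastapelarsog
  vastapelarsog → vastapelarsok   [unconditioned shift]
  vastapelarsok → vassapelarsok   [unconditioned shift]
  vassapelarsok → vassapelarsuk   [vowel merger]
  vassapelarsuk → vassabelarsuk   [intervocalic voicing]
  vassabelarsuk (rule 5 does not apply)
  giving Sedil vassabelarsuk.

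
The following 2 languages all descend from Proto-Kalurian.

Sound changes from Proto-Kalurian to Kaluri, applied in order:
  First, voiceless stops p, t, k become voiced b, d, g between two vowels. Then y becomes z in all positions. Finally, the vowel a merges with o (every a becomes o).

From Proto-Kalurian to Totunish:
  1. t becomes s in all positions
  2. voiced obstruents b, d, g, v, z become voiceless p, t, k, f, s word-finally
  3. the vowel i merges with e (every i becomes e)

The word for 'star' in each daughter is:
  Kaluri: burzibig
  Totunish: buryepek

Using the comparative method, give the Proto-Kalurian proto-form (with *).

Position 7: Kaluri has i, Totunish has e. Kaluri preserves i here (none of its changes turn any other segment into i), so the proto-segment is *i.
Position 4: Kaluri has z, Totunish has y. Totunish preserves y here (none of its changes turn any other segment into y), so the proto-segment is *y.
Verify the candidate proto-form against each daughter:
Kaluri: start from *buryipig.
  rule 1 (intervocalic voicing): buryipig → buryibig
  rule 2 (unconditioned shift): buryibig → burzibig
  rule 3: no change — burzibig
  ⇒ Kaluri burzibig
Totunish: start from *buryipig.
  rule 1: no change — buryipig
  rule 2 (final devoicing): buryipig → buryipik
  rule 3 (vowel merger): buryipik → buryepek
  ⇒ Totunish buryepek
*buryipig is the unique common source.

*buryipig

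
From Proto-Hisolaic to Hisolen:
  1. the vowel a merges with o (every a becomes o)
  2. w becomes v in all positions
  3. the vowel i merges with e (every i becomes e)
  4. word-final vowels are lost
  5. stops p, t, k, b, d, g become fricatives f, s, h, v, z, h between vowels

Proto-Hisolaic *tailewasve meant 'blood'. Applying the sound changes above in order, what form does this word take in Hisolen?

toelevosv

Hisolen: start from *tailewasve.
  rule 1 (vowel merger): tailewasve → toilewosve
  rule 2 (unconditioned shift): toilewosve → toilevosve
  rule 3 (vowel merger): toilevosve → toelevosve
  rule 4 (apocope): toelevosve → toelevosv
  rule 5: no change — toelevosv
  ⇒ Hisolen toelevosv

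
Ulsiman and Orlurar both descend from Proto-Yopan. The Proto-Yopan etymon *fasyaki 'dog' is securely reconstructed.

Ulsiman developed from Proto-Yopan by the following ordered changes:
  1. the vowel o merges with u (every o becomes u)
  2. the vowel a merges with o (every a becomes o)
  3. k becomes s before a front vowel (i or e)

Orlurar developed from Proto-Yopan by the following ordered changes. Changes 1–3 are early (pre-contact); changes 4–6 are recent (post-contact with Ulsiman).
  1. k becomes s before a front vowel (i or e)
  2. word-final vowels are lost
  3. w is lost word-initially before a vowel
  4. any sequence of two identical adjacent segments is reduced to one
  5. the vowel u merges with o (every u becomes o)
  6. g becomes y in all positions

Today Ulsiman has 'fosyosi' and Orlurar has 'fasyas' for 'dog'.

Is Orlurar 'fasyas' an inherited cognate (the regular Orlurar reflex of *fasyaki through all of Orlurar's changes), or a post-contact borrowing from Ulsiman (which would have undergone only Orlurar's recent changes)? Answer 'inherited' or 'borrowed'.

inherited

If inherited, *fasyaki would pass through all of Orlurar's changes:
Orlurar: *fasyaki > fasyasi > fasyas  (by palatalisation, apocope)
If borrowed from Ulsiman 'fosyosi' after the early changes, it would undergo only the recent ones:
  rule 4 (degemination): no change (fosyosi)
  rule 5 (vowel merger): no change (fosyosi)
  rule 6 (unconditioned shift): no change (fosyosi)
  ⇒ as a loan: fosyosi
Orlurar 'fasyas' matches the inherited outcome exactly, so it is an inherited cognate, not a loan.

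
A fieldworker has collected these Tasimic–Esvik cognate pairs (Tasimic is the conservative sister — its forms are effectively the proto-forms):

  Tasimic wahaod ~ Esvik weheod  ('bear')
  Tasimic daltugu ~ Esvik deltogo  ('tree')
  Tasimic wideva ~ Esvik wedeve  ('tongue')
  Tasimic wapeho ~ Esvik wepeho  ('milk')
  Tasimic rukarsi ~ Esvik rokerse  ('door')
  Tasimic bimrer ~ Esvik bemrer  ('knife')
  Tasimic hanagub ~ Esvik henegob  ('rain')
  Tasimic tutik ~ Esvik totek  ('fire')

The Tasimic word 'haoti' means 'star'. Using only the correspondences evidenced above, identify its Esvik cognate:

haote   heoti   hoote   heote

heote

wahaod ~ weheod — Tasimic a corresponds to Esvik e after a consonant, before a back vowel.
rukarsi ~ rokerse — Tasimic i corresponds to Esvik e word-finally.
Applying these to Tasimic 'haoti':
  haoti → heoti   (a→e after a consonant, before a back vowel)
  heoti → heote   (i→e word-finally)
So the Esvik cognate is 'heote'.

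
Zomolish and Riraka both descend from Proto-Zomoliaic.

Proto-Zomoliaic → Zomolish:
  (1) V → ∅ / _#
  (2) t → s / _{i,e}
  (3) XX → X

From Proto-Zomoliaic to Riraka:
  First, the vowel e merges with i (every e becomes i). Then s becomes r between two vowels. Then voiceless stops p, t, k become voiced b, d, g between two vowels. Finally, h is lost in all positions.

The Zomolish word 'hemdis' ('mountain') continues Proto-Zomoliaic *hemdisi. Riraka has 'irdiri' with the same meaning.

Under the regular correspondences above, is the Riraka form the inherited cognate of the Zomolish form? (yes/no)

no

Derive the expected Riraka reflex of *hemdisi:
Riraka: *hemdisi
  hemdisi → himdisi   [vowel merger]
  himdisi → himdiri   [rhotacism]
  himdiri (rule 3 does not apply)
  himdiri → imdiri   [h-loss]
  giving Riraka imdiri.
The regular Riraka reflex would be 'imdiri', but the attested form is 'irdiri'. The correspondence is irregular, so they are not cognates (the Riraka form has a different source).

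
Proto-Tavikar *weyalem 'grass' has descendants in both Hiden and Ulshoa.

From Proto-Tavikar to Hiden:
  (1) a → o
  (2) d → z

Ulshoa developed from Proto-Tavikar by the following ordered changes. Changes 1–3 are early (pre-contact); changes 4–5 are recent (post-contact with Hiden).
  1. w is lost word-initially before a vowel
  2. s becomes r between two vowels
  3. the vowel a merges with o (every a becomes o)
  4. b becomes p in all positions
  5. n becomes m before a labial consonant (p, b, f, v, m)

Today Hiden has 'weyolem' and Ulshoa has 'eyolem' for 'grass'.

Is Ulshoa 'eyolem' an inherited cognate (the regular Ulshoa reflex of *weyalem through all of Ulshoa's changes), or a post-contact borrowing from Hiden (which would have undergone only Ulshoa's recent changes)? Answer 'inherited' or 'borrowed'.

If inherited, *weyalem would pass through all of Ulshoa's changes:
Ulshoa: *weyalem > eyalem > eyolem  (by glide loss, vowel merger)
If borrowed from Hiden 'weyolem' after the early changes, it would undergo only the recent ones:
  rule 4 (unconditioned shift): no change (weyolem)
  rule 5 (nasal place assimilation): no change (weyolem)
  ⇒ as a loan: weyolem
Ulshoa 'eyolem' matches the inherited outcome exactly, so it is an inherited cognate, not a loan.

inherited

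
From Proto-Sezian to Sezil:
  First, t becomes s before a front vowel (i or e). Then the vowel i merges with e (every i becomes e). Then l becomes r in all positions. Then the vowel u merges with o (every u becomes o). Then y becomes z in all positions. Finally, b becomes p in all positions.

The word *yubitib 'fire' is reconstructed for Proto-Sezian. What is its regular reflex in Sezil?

Sezil: start from *yubitib.
  rule 1 (palatalisation): yubitib → yubisib
  rule 2 (vowel merger): yubisib → yubeseb
  rule 3: no change — yubeseb
  rule 4 (vowel merger): yubeseb → yobeseb
  rule 5 (unconditioned shift): yobeseb → zobeseb
  rule 6 (unconditioned shift): zobeseb → zopesep
  ⇒ Sezil zopesep

zopesep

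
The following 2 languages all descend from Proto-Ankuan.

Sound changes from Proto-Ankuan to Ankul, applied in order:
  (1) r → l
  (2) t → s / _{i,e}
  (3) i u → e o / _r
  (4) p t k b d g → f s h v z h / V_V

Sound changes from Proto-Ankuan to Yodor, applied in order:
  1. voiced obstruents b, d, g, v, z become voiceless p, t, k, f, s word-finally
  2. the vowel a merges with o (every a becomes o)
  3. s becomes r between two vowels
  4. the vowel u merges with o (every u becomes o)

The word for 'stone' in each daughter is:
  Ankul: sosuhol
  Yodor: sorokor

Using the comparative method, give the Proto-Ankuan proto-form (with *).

*sosukor

Position 3: Ankul has s, Yodor has r. Taking the neighbouring segments as reconstructed: Ankul s could go back to *t or *s; Yodor r could go back to *s or *r — the one source consistent with every daughter is *s.
Position 5: Ankul has h, Yodor has k. Taking the neighbouring segments as reconstructed: Ankul h could go back to *k or *g or *h; Yodor k can only go back to *k — the one source consistent with every daughter is *k.
Verify the candidate proto-form against each daughter:
Ankul: *sosukor > sosukol > sosuhol  (by unconditioned shift, intervocalic lenition)
Yodor: *sosukor
  sosukor (rule 1 does not apply)
  sosukor (rule 2 does not apply)
  sosukor → sorukor   [rhotacism]
  sorukor → sorokor   [vowel merger]
  giving Yodor sorokor.
No other proto-form is consistent with every reflex, so the reconstruction is *sosukor.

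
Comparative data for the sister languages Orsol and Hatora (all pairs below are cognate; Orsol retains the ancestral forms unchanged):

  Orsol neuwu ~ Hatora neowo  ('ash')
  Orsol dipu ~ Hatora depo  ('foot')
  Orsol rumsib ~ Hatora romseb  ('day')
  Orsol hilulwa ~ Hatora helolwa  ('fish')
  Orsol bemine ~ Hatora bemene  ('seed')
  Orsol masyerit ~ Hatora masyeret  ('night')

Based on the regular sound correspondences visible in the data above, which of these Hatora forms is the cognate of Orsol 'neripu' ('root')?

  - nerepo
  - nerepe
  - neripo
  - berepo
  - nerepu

dipu ~ depo — Orsol i corresponds to Hatora e after a consonant, before a labial obstruent.
neuwu ~ neowo, dipu ~ depo — Orsol u corresponds to Hatora o word-finally.
Applying these to Orsol 'neripu':
  neripu → nerepu   (i→e after a consonant, before a labial obstruent)
  nerepu → nerepo   (u→o word-finally)
So the Hatora cognate is 'nerepo'.

nerepo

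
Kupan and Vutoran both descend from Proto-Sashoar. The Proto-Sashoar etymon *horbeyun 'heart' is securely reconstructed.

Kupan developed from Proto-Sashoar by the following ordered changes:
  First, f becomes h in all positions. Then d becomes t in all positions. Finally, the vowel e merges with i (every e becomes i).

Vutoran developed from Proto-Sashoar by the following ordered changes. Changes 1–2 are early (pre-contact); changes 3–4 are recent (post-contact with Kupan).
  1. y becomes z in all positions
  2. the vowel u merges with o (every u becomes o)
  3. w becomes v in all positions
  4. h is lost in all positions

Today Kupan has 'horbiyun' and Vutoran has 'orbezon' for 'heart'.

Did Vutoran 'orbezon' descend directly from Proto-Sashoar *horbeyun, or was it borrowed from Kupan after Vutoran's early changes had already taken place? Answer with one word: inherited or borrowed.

inherited

If inherited, *horbeyun would pass through all of Vutoran's changes:
Vutoran: *horbeyun > horbezun > horbezon > orbezon  (by unconditioned shift, vowel merger, h-loss)
If borrowed from Kupan 'horbiyun' after the early changes, it would undergo only the recent ones:
  rule 3 (unconditioned shift): no change (horbiyun)
  rule 4 (h-loss): horbiyun → orbiyun
  ⇒ as a loan: orbiyun
Vutoran 'orbezon' matches the inherited outcome exactly, so it is an inherited cognate, not a loan.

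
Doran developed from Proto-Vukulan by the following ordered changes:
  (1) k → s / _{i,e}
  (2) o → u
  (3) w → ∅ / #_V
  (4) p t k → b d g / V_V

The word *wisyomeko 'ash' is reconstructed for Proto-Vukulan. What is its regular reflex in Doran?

isyumegu

Doran: start from *wisyomeko.
  rule 1: no change — wisyomeko
  rule 2 (vowel merger): wisyomeko → wisyumeku
  rule 3 (glide loss): wisyumeku → isyumeku
  rule 4 (intervocalic voicing): isyumeku → isyumegu
  ⇒ Doran isyumegu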